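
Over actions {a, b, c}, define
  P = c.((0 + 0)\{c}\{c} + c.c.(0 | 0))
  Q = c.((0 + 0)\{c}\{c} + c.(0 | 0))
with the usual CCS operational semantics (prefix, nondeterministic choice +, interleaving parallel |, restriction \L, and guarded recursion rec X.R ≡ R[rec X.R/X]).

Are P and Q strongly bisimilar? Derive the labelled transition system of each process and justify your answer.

NO

Reachable graph of P (4 states):
  s0 = c.((0 + 0)\{c}\{c} + c.c.(0 | 0)) has moves -c-> s1
  s1 = (0 + 0)\{c}\{c} + c.c.(0 | 0) has moves -c-> s2
  s2 = c.(0 | 0) has moves -c-> s3
  s3 = 0 | 0 has moves deadlocked
Reachable graph of Q (3 states):
  t0 = c.((0 + 0)\{c}\{c} + c.(0 | 0)) has moves -c-> t1
  t1 = (0 + 0)\{c}\{c} + c.(0 | 0) has moves -c-> t2
  t2 = 0 | 0 has moves deadlocked
Partition-refinement fixed point:
  B0 = {s0}
  B1 = {s1, t0}
  B2 = {s2, t1}
  B3 = {s3, t2}
s0 ∈ B0, t0 ∈ B1 → different blocks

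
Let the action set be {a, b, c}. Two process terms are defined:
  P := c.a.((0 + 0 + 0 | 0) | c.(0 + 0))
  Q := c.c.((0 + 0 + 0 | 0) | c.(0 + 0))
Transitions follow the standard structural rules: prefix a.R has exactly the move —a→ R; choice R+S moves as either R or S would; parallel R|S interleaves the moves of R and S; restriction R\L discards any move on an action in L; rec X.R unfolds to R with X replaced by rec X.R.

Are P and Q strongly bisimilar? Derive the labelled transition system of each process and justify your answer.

not bisimilar

P's transition system — 4 states:
  p0 = c.a.((0 + 0 + 0 | 0) | c.(0 + 0)) ⊢ ··c··> p1
  p1 = a.((0 + 0 + 0 | 0) | c.(0 + 0)) ⊢ ··a··> p2
  p2 = (0 + 0 + 0 | 0) | c.(0 + 0) ⊢ ··c··> p3
  p3 = (0 + 0 + 0 | 0) | (0 + 0) ⊢ ∅
Q's transition system — 4 states:
  q0 = c.c.((0 + 0 + 0 | 0) | c.(0 + 0)) ⊢ ··c··> q1
  q1 = c.((0 + 0 + 0 | 0) | c.(0 + 0)) ⊢ ··c··> q2
  q2 = (0 + 0 + 0 | 0) | c.(0 + 0) ⊢ ··c··> q3
  q3 = (0 + 0 + 0 | 0) | (0 + 0) ⊢ ∅
Coarsest stable partition (strong bisimilarity classes):
  B0 = {p0}
  B1 = {p1}
  B2 = {p2, q2}
  B3 = {p3, q3}
  B4 = {q0}
  B5 = {q1}
p0 ∈ B0, q0 ∈ B4 → different blocks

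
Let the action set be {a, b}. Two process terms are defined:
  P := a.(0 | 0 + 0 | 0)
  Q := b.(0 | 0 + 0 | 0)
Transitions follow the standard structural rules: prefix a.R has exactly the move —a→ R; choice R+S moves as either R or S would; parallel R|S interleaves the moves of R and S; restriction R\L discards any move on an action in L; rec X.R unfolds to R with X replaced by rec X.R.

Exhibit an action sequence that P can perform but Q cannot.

a

Reachable graph of P (2 states):
  p0 = a.(0 | 0 + 0 | 0) :: -a-> p1
  p1 = 0 | 0 + 0 | 0 :: (no moves)
Reachable graph of Q (2 states):
  q0 = b.(0 | 0 + 0 | 0) :: -b-> q1
  q1 = 0 | 0 + 0 | 0 :: (no moves)
Run σ = ⟨a⟩ on P: start {p0}
  after a @ step 1: {p1}
  P completes σ.
Run σ = ⟨a⟩ on Q: start {q0}
  after a @ step 1: no successor for Q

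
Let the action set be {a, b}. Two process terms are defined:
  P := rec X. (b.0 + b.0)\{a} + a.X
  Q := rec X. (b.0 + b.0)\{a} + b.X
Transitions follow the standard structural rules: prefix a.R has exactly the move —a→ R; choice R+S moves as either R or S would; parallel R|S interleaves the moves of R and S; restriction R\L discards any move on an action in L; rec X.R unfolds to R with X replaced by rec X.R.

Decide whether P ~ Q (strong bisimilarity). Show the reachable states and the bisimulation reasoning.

NO

LTS(P): 2 reachable states
  p0 = rec X. (b.0 + b.0)\{a} + a.X :: ··a··> p0, ··b··> p1
  p1 = 0\{a} :: deadlocked
LTS(Q): 2 reachable states
  q0 = rec X. (b.0 + b.0)\{a} + b.X :: ··b··> q0, ··b··> q1
  q1 = 0\{a} :: deadlocked
Partition-refinement fixed point:
  B0 = {p0}
  B1 = {p1, q1}
  B2 = {q0}
p0 ∈ B0, q0 ∈ B2 → different blocks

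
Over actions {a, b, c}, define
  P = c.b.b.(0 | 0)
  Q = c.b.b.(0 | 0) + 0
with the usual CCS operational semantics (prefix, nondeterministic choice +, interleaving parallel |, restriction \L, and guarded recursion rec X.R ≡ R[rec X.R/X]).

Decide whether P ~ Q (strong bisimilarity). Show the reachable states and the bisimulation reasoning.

YES

Reachable graph of P (4 states):
  m0 = c.b.b.(0 | 0) | --c--▸ m1
  m1 = b.b.(0 | 0) | --b--▸ m2
  m2 = b.(0 | 0) | --b--▸ m3
  m3 = 0 | 0 | deadlocked
Reachable graph of Q (4 states):
  n0 = c.b.b.(0 | 0) + 0 | --c--▸ n1
  n1 = b.b.(0 | 0) | --b--▸ n2
  n2 = b.(0 | 0) | --b--▸ n3
  n3 = 0 | 0 | deadlocked
Bisimilarity quotient blocks:
  B0 = {m0, n0}
  B1 = {m1, n1}
  B2 = {m2, n2}
  B3 = {m3, n3}
m0 ∈ B0, n0 ∈ B0 → same block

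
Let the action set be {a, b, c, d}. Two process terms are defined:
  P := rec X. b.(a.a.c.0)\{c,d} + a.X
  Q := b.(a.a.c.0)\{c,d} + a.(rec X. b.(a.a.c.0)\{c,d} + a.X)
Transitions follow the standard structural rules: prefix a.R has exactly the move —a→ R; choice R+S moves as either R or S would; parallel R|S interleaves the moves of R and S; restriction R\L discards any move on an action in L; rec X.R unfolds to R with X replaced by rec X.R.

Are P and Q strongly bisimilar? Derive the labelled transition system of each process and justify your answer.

bisimilar

LTS(P): 4 reachable states
  p0 = rec X. b.(a.a.c.0)\{c,d} + a.X | ··a··> p0, ··b··> p1
  p1 = (a.a.c.0)\{c,d} | ··a··> p2
  p2 = (a.c.0)\{c,d} | ··a··> p3
  p3 = (c.0)\{c,d} | ∅
LTS(Q): 5 reachable states
  q0 = b.(a.a.c.0)\{c,d} + a.(rec X. b.(a.a.c.0)\{c,d} + a.X) | ··a··> q1, ··b··> q2
  q1 = rec X. b.(a.a.c.0)\{c,d} + a.X | ··a··> q1, ··b··> q2
  q2 = (a.a.c.0)\{c,d} | ··a··> q3
  q3 = (a.c.0)\{c,d} | ··a··> q4
  q4 = (c.0)\{c,d} | ∅
Bisimilarity quotient blocks:
  B0 = {p0, q0, q1}
  B1 = {p1, q2}
  B2 = {p2, q3}
  B3 = {p3, q4}
p0 ∈ B0, q0 ∈ B0 → same block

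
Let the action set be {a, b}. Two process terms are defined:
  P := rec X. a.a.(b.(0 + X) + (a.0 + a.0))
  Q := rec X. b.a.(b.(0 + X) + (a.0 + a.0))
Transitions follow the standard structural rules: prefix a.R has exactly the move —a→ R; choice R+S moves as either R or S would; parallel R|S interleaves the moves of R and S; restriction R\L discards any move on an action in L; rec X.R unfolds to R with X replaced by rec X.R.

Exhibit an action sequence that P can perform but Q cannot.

Reachable graph of P (5 states):
  p0 = rec X. a.a.(b.(0 + X) + (a.0 + a.0)) | ··a··> p1
  p1 = a.(b.(0 + (rec X. a.a.(b.(0 + X) + (a.0 + a.0)))) + (a.0 + a.0)) | ··a··> p2
  p2 = b.(0 + (rec X. a.a.(b.(0 + X) + (a.0 + a.0)))) + (a.0 + a.0) | ··a··> p3, ··b··> p4
  p3 = 0 | ∅
  p4 = 0 + (rec X. a.a.(b.(0 + X) + (a.0 + a.0))) | ··a··> p1
Reachable graph of Q (5 states):
  q0 = rec X. b.a.(b.(0 + X) + (a.0 + a.0)) | ··b··> q1
  q1 = a.(b.(0 + (rec X. b.a.(b.(0 + X) + (a.0 + a.0)))) + (a.0 + a.0)) | ··a··> q2
  q2 = b.(0 + (rec X. b.a.(b.(0 + X) + (a.0 + a.0)))) + (a.0 + a.0) | ··a··> q3, ··b··> q4
  q3 = 0 | ∅
  q4 = 0 + (rec X. b.a.(b.(0 + X) + (a.0 + a.0))) | ··b··> q1
Trace ⟨a⟩ through P, begin at {p0}:
  step 1 (a): {p1}
  ✓ P
Trace ⟨a⟩ through Q, begin at {q0}:
  step 1 (a): ∅  — Q cannot continue

a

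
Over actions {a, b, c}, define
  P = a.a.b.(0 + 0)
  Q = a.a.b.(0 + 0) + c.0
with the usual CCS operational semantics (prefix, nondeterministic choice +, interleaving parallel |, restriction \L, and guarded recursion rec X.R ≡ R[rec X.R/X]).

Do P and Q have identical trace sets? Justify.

NO — witness ⟨c⟩

LTS(P): 4 reachable states
  m0 = a.a.b.(0 + 0) :: --a--▸ m1
  m1 = a.b.(0 + 0) :: --a--▸ m2
  m2 = b.(0 + 0) :: --b--▸ m3
  m3 = 0 + 0 :: ∅
LTS(Q): 5 reachable states
  n0 = a.a.b.(0 + 0) + c.0 :: --a--▸ n1, --c--▸ n2
  n1 = a.b.(0 + 0) :: --a--▸ n3
  n2 = 0 :: ∅
  n3 = b.(0 + 0) :: --b--▸ n4
  n4 = 0 + 0 :: ∅
Executing c from Q (initial set {n0}):
  [1] c ⇒ {n2}
  — Q admits the full trace.
Executing c from P (initial set {m0}):
  [1] c ⇒ ∅ (P stuck)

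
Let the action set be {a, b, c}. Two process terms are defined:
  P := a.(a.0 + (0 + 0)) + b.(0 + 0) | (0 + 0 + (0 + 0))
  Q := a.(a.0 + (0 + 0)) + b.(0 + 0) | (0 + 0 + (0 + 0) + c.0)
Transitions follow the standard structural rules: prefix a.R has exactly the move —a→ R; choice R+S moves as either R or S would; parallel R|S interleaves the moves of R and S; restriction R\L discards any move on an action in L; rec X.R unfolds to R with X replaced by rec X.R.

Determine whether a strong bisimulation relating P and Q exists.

Reachable graph of P (4 states):
  s0 = a.(a.0 + (0 + 0)) + b.(0 + 0) | (0 + 0 + (0 + 0)) ⊢ =a=> s1, =b=> s2
  s1 = a.0 + (0 + 0) ⊢ =a=> s3
  s2 = (0 + 0) | (0 + 0 + (0 + 0)) ⊢ stopped
  s3 = 0 ⊢ stopped
Reachable graph of Q (6 states):
  t0 = a.(a.0 + (0 + 0)) + b.(0 + 0) | (0 + 0 + (0 + 0) + c.0) ⊢ =a=> t1, =b=> t2, =c=> t3
  t1 = a.0 + (0 + 0) ⊢ =a=> t4
  t2 = (0 + 0) | (0 + 0 + (0 + 0) + c.0) ⊢ =c=> t5
  t3 = b.(0 + 0) | 0 ⊢ =b=> t5
  t4 = 0 ⊢ stopped
  t5 = (0 + 0) | 0 ⊢ stopped
Partition-refinement fixed point:
  B0 = {s0}
  B1 = {s1, t1}
  B2 = {s2, s3, t4, t5}
  B3 = {t0}
  B4 = {t2}
  B5 = {t3}
s0 ∈ B0, t0 ∈ B3 → different blocks

NO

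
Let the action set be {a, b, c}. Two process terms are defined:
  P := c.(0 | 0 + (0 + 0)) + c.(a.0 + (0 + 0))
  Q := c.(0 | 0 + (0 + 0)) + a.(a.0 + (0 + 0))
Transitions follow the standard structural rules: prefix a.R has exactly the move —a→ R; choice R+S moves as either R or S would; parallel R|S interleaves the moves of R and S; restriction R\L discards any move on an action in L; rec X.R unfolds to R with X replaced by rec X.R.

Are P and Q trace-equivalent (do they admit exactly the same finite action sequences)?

trace-distinct — witness ⟨ca⟩

LTS(P): 4 reachable states
  u0 = c.(0 | 0 + (0 + 0)) + c.(a.0 + (0 + 0)) ⊢ ··c··> u1, ··c··> u2
  u1 = 0 | 0 + (0 + 0) ⊢ deadlocked
  u2 = a.0 + (0 + 0) ⊢ ··a··> u3
  u3 = 0 ⊢ deadlocked
LTS(Q): 4 reachable states
  v0 = c.(0 | 0 + (0 + 0)) + a.(a.0 + (0 + 0)) ⊢ ··a··> v1, ··c··> v2
  v1 = a.0 + (0 + 0) ⊢ ··a··> v3
  v2 = 0 | 0 + (0 + 0) ⊢ deadlocked
  v3 = 0 ⊢ deadlocked
Executing ca from P (initial set {u0}):
  step 1 (c): {u1, u2}
  step 2 (a): {u3}
  ✓ P
Executing ca from Q (initial set {v0}):
  step 1 (c): {v2}
  step 2 (a): no successor for Q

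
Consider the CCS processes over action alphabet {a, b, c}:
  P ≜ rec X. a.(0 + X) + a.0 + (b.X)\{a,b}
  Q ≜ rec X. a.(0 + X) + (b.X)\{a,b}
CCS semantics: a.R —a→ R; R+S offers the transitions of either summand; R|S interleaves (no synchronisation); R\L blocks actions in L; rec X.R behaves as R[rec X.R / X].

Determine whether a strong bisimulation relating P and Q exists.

NO

LTS(P): 3 reachable states
  u0 = rec X. a.(0 + X) + a.0 + (b.X)\{a,b} | ··a··> u1, ··a··> u2
  u1 = 0 | stopped
  u2 = 0 + (rec X. a.(0 + X) + a.0 + (b.X)\{a,b}) | ··a··> u1, ··a··> u2
LTS(Q): 2 reachable states
  v0 = rec X. a.(0 + X) + (b.X)\{a,b} | ··a··> v1
  v1 = 0 + (rec X. a.(0 + X) + (b.X)\{a,b}) | ··a··> v1
Bisimilarity quotient blocks:
  B0 = {u0, u2}
  B1 = {u1}
  B2 = {v0, v1}
u0 ∈ B0, v0 ∈ B2 → different blocks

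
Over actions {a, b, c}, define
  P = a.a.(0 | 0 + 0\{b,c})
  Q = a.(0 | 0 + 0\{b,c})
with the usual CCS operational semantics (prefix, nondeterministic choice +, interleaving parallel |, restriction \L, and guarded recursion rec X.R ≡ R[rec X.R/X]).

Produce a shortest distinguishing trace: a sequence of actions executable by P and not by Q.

aa

Reachable graph of P (3 states):
  u0 = a.a.(0 | 0 + 0\{b,c}) :: ··a··> u1
  u1 = a.(0 | 0 + 0\{b,c}) :: ··a··> u2
  u2 = 0 | 0 + 0\{b,c} :: deadlocked
Reachable graph of Q (2 states):
  v0 = a.(0 | 0 + 0\{b,c}) :: ··a··> v1
  v1 = 0 | 0 + 0\{b,c} :: deadlocked
Executing aa from P (initial set {u0}):
  after a @ step 1: {u1}
  after a @ step 2: {u2}
  — P admits the full trace.
Executing aa from Q (initial set {v0}):
  after a @ step 1: {v1}
  after a @ step 2: ∅ (Q stuck)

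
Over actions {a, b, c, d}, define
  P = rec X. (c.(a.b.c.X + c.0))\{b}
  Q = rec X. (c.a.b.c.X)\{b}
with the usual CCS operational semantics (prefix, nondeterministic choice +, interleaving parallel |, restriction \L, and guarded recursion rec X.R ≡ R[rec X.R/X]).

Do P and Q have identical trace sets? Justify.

LTS(P): 4 reachable states
  u0 = rec X. (c.(a.b.c.X + c.0))\{b} has moves —c→ u1
  u1 = (a.b.c.(rec X. (c.(a.b.c.X + c.0))\{b}) + c.0)\{b} has moves —a→ u2, —c→ u3
  u2 = (b.c.(rec X. (c.(a.b.c.X + c.0))\{b}))\{b} has moves ·
  u3 = 0\{b} has moves ·
LTS(Q): 3 reachable states
  v0 = rec X. (c.a.b.c.X)\{b} has moves —c→ v1
  v1 = (a.b.c.(rec X. (c.a.b.c.X)\{b}))\{b} has moves —a→ v2
  v2 = (b.c.(rec X. (c.a.b.c.X)\{b}))\{b} has moves ·
Trace ⟨cc⟩ through P, begin at {u0}:
  after c @ step 1: {u1}
  after c @ step 2: {u3}
  ✓ P
Trace ⟨cc⟩ through Q, begin at {v0}:
  after c @ step 1: {v1}
  after c @ step 2: ∅  — Q cannot continue

trace-distinct — witness ⟨cc⟩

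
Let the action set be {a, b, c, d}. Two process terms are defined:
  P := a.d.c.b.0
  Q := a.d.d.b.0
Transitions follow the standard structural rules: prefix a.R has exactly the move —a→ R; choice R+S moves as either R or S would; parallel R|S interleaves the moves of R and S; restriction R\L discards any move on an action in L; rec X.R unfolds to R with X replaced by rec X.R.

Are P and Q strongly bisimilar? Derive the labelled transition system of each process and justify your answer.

Reachable graph of P (5 states):
  s0 = a.d.c.b.0 has moves =a=> s1
  s1 = d.c.b.0 has moves =d=> s2
  s2 = c.b.0 has moves =c=> s3
  s3 = b.0 has moves =b=> s4
  s4 = 0 has moves ·
Reachable graph of Q (5 states):
  t0 = a.d.d.b.0 has moves =a=> t1
  t1 = d.d.b.0 has moves =d=> t2
  t2 = d.b.0 has moves =d=> t3
  t3 = b.0 has moves =b=> t4
  t4 = 0 has moves ·
Bisimilarity quotient blocks:
  B0 = {s0}
  B1 = {s1}
  B2 = {s2}
  B3 = {s3, t3}
  B4 = {s4, t4}
  B5 = {t0}
  B6 = {t1}
  B7 = {t2}
s0 ∈ B0, t0 ∈ B5 → different blocks

not bisimilar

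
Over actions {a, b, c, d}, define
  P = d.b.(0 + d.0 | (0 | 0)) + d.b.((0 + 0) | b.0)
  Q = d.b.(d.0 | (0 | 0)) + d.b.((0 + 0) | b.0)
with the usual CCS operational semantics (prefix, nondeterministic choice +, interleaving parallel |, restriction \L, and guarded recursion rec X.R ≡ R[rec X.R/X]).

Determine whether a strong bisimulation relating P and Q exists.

P ~ Q

LTS(P): 7 reachable states
  p0 = d.b.(0 + d.0 | (0 | 0)) + d.b.((0 + 0) | b.0) → -d-> p1, -d-> p2
  p1 = b.((0 + 0) | b.0) → -b-> p3
  p2 = b.(0 + d.0 | (0 | 0)) → -b-> p4
  p3 = (0 + 0) | b.0 → -b-> p5
  p4 = 0 + d.0 | (0 | 0) → -d-> p6
  p5 = (0 + 0) | 0 → stopped
  p6 = 0 | (0 | 0) → stopped
LTS(Q): 7 reachable states
  q0 = d.b.(d.0 | (0 | 0)) + d.b.((0 + 0) | b.0) → -d-> q1, -d-> q2
  q1 = b.((0 + 0) | b.0) → -b-> q3
  q2 = b.(d.0 | (0 | 0)) → -b-> q4
  q3 = (0 + 0) | b.0 → -b-> q5
  q4 = d.0 | (0 | 0) → -d-> q6
  q5 = (0 + 0) | 0 → stopped
  q6 = 0 | (0 | 0) → stopped
Coarsest stable partition (strong bisimilarity classes):
  B0 = {p0, q0}
  B1 = {p2, q2}
  B2 = {p4, q4}
  B3 = {p5, p6, q5, q6}
  B4 = {p1, q1}
  B5 = {p3, q3}
p0 ∈ B0, q0 ∈ B0 → same block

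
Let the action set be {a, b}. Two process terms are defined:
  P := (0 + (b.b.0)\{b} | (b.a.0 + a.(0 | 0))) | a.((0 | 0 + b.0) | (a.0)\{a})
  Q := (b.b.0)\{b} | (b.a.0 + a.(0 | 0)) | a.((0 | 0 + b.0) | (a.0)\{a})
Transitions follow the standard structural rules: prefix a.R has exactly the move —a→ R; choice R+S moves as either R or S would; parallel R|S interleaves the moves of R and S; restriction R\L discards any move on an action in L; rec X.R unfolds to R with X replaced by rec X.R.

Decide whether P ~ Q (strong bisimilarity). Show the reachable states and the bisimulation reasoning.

YES

P's transition system — 12 states:
  p0 = (0 + (b.b.0)\{b} | (b.a.0 + a.(0 | 0))) | a.((0 | 0 + b.0) | (a.0)\{a}) → --a--▸ p1, --a--▸ p2, --b--▸ p3
  p1 = (0 + (b.b.0)\{b} | (b.a.0 + a.(0 | 0))) | ((0 | 0 + b.0) | (a.0)\{a}) → --a--▸ p4, --b--▸ p5, --b--▸ p6
  p2 = (b.b.0)\{b} | (0 | 0) | a.((0 | 0 + b.0) | (a.0)\{a}) → --a--▸ p4
  p3 = (b.b.0)\{b} | a.0 | a.((0 | 0 + b.0) | (a.0)\{a}) → --a--▸ p6, --a--▸ p7
  p4 = (b.b.0)\{b} | (0 | 0) | ((0 | 0 + b.0) | (a.0)\{a}) → --b--▸ p8
  p5 = (0 + (b.b.0)\{b} | (b.a.0 + a.(0 | 0))) | (0 | (a.0)\{a}) → --a--▸ p8, --b--▸ p9
  p6 = (b.b.0)\{b} | a.0 | ((0 | 0 + b.0) | (a.0)\{a}) → --a--▸ p10, --b--▸ p9
  p7 = (b.b.0)\{b} | 0 | a.((0 | 0 + b.0) | (a.0)\{a}) → --a--▸ p10
  p8 = (b.b.0)\{b} | (0 | 0) | (0 | (a.0)\{a}) → deadlocked
  p9 = (b.b.0)\{b} | a.0 | (0 | (a.0)\{a}) → --a--▸ p11
  p10 = (b.b.0)\{b} | 0 | ((0 | 0 + b.0) | (a.0)\{a}) → --b--▸ p11
  p11 = (b.b.0)\{b} | 0 | (0 | (a.0)\{a}) → deadlocked
Q's transition system — 12 states:
  q0 = (b.b.0)\{b} | (b.a.0 + a.(0 | 0)) | a.((0 | 0 + b.0) | (a.0)\{a}) → --a--▸ q1, --a--▸ q2, --b--▸ q3
  q1 = (b.b.0)\{b} | (0 | 0) | a.((0 | 0 + b.0) | (a.0)\{a}) → --a--▸ q4
  q2 = (b.b.0)\{b} | (b.a.0 + a.(0 | 0)) | ((0 | 0 + b.0) | (a.0)\{a}) → --a--▸ q4, --b--▸ q5, --b--▸ q6
  q3 = (b.b.0)\{b} | a.0 | a.((0 | 0 + b.0) | (a.0)\{a}) → --a--▸ q6, --a--▸ q7
  q4 = (b.b.0)\{b} | (0 | 0) | ((0 | 0 + b.0) | (a.0)\{a}) → --b--▸ q8
  q5 = (b.b.0)\{b} | (b.a.0 + a.(0 | 0)) | (0 | (a.0)\{a}) → --a--▸ q8, --b--▸ q9
  q6 = (b.b.0)\{b} | a.0 | ((0 | 0 + b.0) | (a.0)\{a}) → --a--▸ q10, --b--▸ q9
  q7 = (b.b.0)\{b} | 0 | a.((0 | 0 + b.0) | (a.0)\{a}) → --a--▸ q10
  q8 = (b.b.0)\{b} | (0 | 0) | (0 | (a.0)\{a}) → deadlocked
  q9 = (b.b.0)\{b} | a.0 | (0 | (a.0)\{a}) → --a--▸ q11
  q10 = (b.b.0)\{b} | 0 | ((0 | 0 + b.0) | (a.0)\{a}) → --b--▸ q11
  q11 = (b.b.0)\{b} | 0 | (0 | (a.0)\{a}) → deadlocked
Bisimilarity quotient blocks:
  B0 = {p0, q0}
  B1 = {p2, p7, q1, q7}
  B2 = {p10, p4, q10, q4}
  B3 = {p11, p8, q11, q8}
  B4 = {p3, q3}
  B5 = {p6, q6}
  B6 = {p9, q9}
  B7 = {p1, q2}
  B8 = {p5, q5}
p0 ∈ B0, q0 ∈ B0 → same block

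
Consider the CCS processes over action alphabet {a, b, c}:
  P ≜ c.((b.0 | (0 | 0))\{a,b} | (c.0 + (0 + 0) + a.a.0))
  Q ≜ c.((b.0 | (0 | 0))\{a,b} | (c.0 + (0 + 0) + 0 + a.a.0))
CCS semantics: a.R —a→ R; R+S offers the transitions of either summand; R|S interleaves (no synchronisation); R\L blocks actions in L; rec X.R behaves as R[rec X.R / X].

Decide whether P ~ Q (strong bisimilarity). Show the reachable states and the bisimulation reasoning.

P's transition system — 4 states:
  p0 = c.((b.0 | (0 | 0))\{a,b} | (c.0 + (0 + 0) + a.a.0)) ⊢ --c--▸ p1
  p1 = (b.0 | (0 | 0))\{a,b} | (c.0 + (0 + 0) + a.a.0) ⊢ --a--▸ p2, --c--▸ p3
  p2 = (b.0 | (0 | 0))\{a,b} | a.0 ⊢ --a--▸ p3
  p3 = (b.0 | (0 | 0))\{a,b} | 0 ⊢ (no moves)
Q's transition system — 4 states:
  q0 = c.((b.0 | (0 | 0))\{a,b} | (c.0 + (0 + 0) + 0 + a.a.0)) ⊢ --c--▸ q1
  q1 = (b.0 | (0 | 0))\{a,b} | (c.0 + (0 + 0) + 0 + a.a.0) ⊢ --a--▸ q2, --c--▸ q3
  q2 = (b.0 | (0 | 0))\{a,b} | a.0 ⊢ --a--▸ q3
  q3 = (b.0 | (0 | 0))\{a,b} | 0 ⊢ (no moves)
Partition-refinement fixed point:
  B0 = {p0, q0}
  B1 = {p1, q1}
  B2 = {p2, q2}
  B3 = {p3, q3}
p0 ∈ B0, q0 ∈ B0 → same block

YES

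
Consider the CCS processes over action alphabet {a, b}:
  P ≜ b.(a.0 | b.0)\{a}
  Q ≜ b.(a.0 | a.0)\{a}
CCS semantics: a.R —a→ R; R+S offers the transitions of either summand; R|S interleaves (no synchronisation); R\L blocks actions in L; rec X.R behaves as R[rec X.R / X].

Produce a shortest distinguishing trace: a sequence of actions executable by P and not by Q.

bb

P's transition system — 3 states:
  u0 = b.(a.0 | b.0)\{a} ⊢ =b=> u1
  u1 = (a.0 | b.0)\{a} ⊢ =b=> u2
  u2 = (a.0 | 0)\{a} ⊢ (no moves)
Q's transition system — 2 states:
  v0 = b.(a.0 | a.0)\{a} ⊢ =b=> v1
  v1 = (a.0 | a.0)\{a} ⊢ (no moves)
Executing bb from P (initial set {u0}):
  [1] b ⇒ {u1}
  [2] b ⇒ {u2}
  P completes σ.
Executing bb from Q (initial set {v0}):
  [1] b ⇒ {v1}
  [2] b ⇒ ∅  — Q cannot continue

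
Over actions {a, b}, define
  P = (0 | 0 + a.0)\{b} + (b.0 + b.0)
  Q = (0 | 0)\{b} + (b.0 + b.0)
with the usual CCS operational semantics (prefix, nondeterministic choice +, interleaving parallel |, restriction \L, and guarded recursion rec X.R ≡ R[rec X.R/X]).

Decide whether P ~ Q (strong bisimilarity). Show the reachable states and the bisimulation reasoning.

Reachable graph of P (3 states):
  s0 = (0 | 0 + a.0)\{b} + (b.0 + b.0) has moves -a-> s1, -b-> s2
  s1 = 0\{b} has moves ∅
  s2 = 0 has moves ∅
Reachable graph of Q (2 states):
  t0 = (0 | 0)\{b} + (b.0 + b.0) has moves -b-> t1
  t1 = 0 has moves ∅
Bisimilarity quotient blocks:
  B0 = {s0}
  B1 = {s1, s2, t1}
  B2 = {t0}
s0 ∈ B0, t0 ∈ B2 → different blocks

P ≁ Q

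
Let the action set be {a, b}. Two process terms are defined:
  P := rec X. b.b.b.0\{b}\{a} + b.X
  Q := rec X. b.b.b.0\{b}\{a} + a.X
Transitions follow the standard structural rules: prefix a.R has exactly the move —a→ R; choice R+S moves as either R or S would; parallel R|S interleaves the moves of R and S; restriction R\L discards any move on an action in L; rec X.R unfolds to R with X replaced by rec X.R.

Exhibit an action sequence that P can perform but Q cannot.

bbbb

P's transition system — 4 states:
  s0 = rec X. b.b.b.0\{b}\{a} + b.X has moves --b--▸ s0, --b--▸ s1
  s1 = b.b.0\{b}\{a} has moves --b--▸ s2
  s2 = b.0\{b}\{a} has moves --b--▸ s3
  s3 = 0\{b}\{a} has moves (no moves)
Q's transition system — 4 states:
  t0 = rec X. b.b.b.0\{b}\{a} + a.X has moves --a--▸ t0, --b--▸ t1
  t1 = b.b.0\{b}\{a} has moves --b--▸ t2
  t2 = b.0\{b}\{a} has moves --b--▸ t3
  t3 = 0\{b}\{a} has moves (no moves)
Run σ = ⟨bbbb⟩ on P: start {s0}
  step 1 (b): {s0, s1}
  step 2 (b): {s0, s1, s2}
  step 3 (b): {s0, s1, s2, s3}
  step 4 (b): {s0, s1, s2, s3}
  ✓ P
Run σ = ⟨bbbb⟩ on Q: start {t0}
  step 1 (b): {t1}
  step 2 (b): {t2}
  step 3 (b): {t3}
  step 4 (b): ∅ (Q stuck)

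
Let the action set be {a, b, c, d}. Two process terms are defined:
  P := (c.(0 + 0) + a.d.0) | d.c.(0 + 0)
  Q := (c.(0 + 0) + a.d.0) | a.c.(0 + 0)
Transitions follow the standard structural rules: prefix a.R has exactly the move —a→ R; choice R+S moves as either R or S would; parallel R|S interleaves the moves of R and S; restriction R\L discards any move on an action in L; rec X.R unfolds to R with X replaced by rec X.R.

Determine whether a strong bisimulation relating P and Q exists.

not bisimilar

LTS(P): 12 reachable states
  m0 = (c.(0 + 0) + a.d.0) | d.c.(0 + 0) | -a-> m1, -c-> m2, -d-> m3
  m1 = d.0 | d.c.(0 + 0) | -d-> m4, -d-> m5
  m2 = (0 + 0) | d.c.(0 + 0) | -d-> m6
  m3 = (c.(0 + 0) + a.d.0) | c.(0 + 0) | -a-> m5, -c-> m6, -c-> m7
  m4 = 0 | d.c.(0 + 0) | -d-> m8
  m5 = d.0 | c.(0 + 0) | -c-> m9, -d-> m8
  m6 = (0 + 0) | c.(0 + 0) | -c-> m10
  m7 = (c.(0 + 0) + a.d.0) | (0 + 0) | -a-> m9, -c-> m10
  m8 = 0 | c.(0 + 0) | -c-> m11
  m9 = d.0 | (0 + 0) | -d-> m11
  m10 = (0 + 0) | (0 + 0) | ∅
  m11 = 0 | (0 + 0) | ∅
LTS(Q): 12 reachable states
  n0 = (c.(0 + 0) + a.d.0) | a.c.(0 + 0) | -a-> n1, -a-> n2, -c-> n3
  n1 = (c.(0 + 0) + a.d.0) | c.(0 + 0) | -a-> n4, -c-> n5, -c-> n6
  n2 = d.0 | a.c.(0 + 0) | -a-> n4, -d-> n7
  n3 = (0 + 0) | a.c.(0 + 0) | -a-> n5
  n4 = d.0 | c.(0 + 0) | -c-> n8, -d-> n9
  n5 = (0 + 0) | c.(0 + 0) | -c-> n10
  n6 = (c.(0 + 0) + a.d.0) | (0 + 0) | -a-> n8, -c-> n10
  n7 = 0 | a.c.(0 + 0) | -a-> n9
  n8 = d.0 | (0 + 0) | -d-> n11
  n9 = 0 | c.(0 + 0) | -c-> n11
  n10 = (0 + 0) | (0 + 0) | ∅
  n11 = 0 | (0 + 0) | ∅
Bisimilarity quotient blocks:
  B0 = {m0}
  B1 = {m2, m4}
  B2 = {m6, m8, n5, n9}
  B3 = {m10, m11, n10, n11}
  B4 = {m3, n1}
  B5 = {m5, n4}
  B6 = {m9, n8}
  B7 = {m7, n6}
  B8 = {m1}
  B9 = {n0}
  B10 = {n2}
  B11 = {n3, n7}
m0 ∈ B0, n0 ∈ B9 → different blocks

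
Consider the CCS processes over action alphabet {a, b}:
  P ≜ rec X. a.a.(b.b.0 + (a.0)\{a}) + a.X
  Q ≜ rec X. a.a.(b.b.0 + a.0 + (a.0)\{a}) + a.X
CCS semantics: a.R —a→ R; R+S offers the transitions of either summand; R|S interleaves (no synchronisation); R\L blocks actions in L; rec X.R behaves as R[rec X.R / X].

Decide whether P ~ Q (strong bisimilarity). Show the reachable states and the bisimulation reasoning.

LTS(P): 5 reachable states
  u0 = rec X. a.a.(b.b.0 + (a.0)\{a}) + a.X has moves --a--▸ u0, --a--▸ u1
  u1 = a.(b.b.0 + (a.0)\{a}) has moves --a--▸ u2
  u2 = b.b.0 + (a.0)\{a} has moves --b--▸ u3
  u3 = b.0 has moves --b--▸ u4
  u4 = 0 has moves ∅
LTS(Q): 5 reachable states
  v0 = rec X. a.a.(b.b.0 + a.0 + (a.0)\{a}) + a.X has moves --a--▸ v0, --a--▸ v1
  v1 = a.(b.b.0 + a.0 + (a.0)\{a}) has moves --a--▸ v2
  v2 = b.b.0 + a.0 + (a.0)\{a} has moves --a--▸ v3, --b--▸ v4
  v3 = 0 has moves ∅
  v4 = b.0 has moves --b--▸ v3
Coarsest stable partition (strong bisimilarity classes):
  B0 = {u0}
  B1 = {u1}
  B2 = {u2}
  B3 = {u3, v4}
  B4 = {u4, v3}
  B5 = {v0}
  B6 = {v1}
  B7 = {v2}
u0 ∈ B0, v0 ∈ B5 → different blocks

not bisimilar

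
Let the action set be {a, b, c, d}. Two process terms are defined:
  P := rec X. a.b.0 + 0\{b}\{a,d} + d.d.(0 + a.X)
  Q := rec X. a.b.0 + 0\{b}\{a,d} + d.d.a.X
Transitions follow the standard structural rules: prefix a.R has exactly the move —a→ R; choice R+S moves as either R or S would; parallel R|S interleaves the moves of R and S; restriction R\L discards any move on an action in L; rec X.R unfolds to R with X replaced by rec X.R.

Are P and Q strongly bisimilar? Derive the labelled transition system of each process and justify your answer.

P's transition system — 5 states:
  s0 = rec X. a.b.0 + 0\{b}\{a,d} + d.d.(0 + a.X) → ··a··> s1, ··d··> s2
  s1 = b.0 → ··b··> s3
  s2 = d.(0 + a.(rec X. a.b.0 + 0\{b}\{a,d} + d.d.(0 + a.X))) → ··d··> s4
  s3 = 0 → (no moves)
  s4 = 0 + a.(rec X. a.b.0 + 0\{b}\{a,d} + d.d.(0 + a.X)) → ··a··> s0
Q's transition system — 5 states:
  t0 = rec X. a.b.0 + 0\{b}\{a,d} + d.d.a.X → ··a··> t1, ··d··> t2
  t1 = b.0 → ··b··> t3
  t2 = d.a.(rec X. a.b.0 + 0\{b}\{a,d} + d.d.a.X) → ··d··> t4
  t3 = 0 → (no moves)
  t4 = a.(rec X. a.b.0 + 0\{b}\{a,d} + d.d.a.X) → ··a··> t0
Partition-refinement fixed point:
  B0 = {s0, t0}
  B1 = {s2, t2}
  B2 = {s4, t4}
  B3 = {s1, t1}
  B4 = {s3, t3}
s0 ∈ B0, t0 ∈ B0 → same block

P ~ Q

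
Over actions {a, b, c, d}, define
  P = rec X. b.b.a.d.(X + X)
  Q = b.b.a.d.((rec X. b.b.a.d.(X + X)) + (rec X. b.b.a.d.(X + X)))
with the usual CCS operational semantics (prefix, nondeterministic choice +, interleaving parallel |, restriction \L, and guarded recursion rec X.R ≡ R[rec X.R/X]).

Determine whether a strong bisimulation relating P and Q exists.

P ~ Q

LTS(P): 5 reachable states
  u0 = rec X. b.b.a.d.(X + X) :: --b--▸ u1
  u1 = b.a.d.((rec X. b.b.a.d.(X + X)) + (rec X. b.b.a.d.(X + X))) :: --b--▸ u2
  u2 = a.d.((rec X. b.b.a.d.(X + X)) + (rec X. b.b.a.d.(X + X))) :: --a--▸ u3
  u3 = d.((rec X. b.b.a.d.(X + X)) + (rec X. b.b.a.d.(X + X))) :: --d--▸ u4
  u4 = (rec X. b.b.a.d.(X + X)) + (rec X. b.b.a.d.(X + X)) :: --b--▸ u1
LTS(Q): 5 reachable states
  v0 = b.b.a.d.((rec X. b.b.a.d.(X + X)) + (rec X. b.b.a.d.(X + X))) :: --b--▸ v1
  v1 = b.a.d.((rec X. b.b.a.d.(X + X)) + (rec X. b.b.a.d.(X + X))) :: --b--▸ v2
  v2 = a.d.((rec X. b.b.a.d.(X + X)) + (rec X. b.b.a.d.(X + X))) :: --a--▸ v3
  v3 = d.((rec X. b.b.a.d.(X + X)) + (rec X. b.b.a.d.(X + X))) :: --d--▸ v4
  v4 = (rec X. b.b.a.d.(X + X)) + (rec X. b.b.a.d.(X + X)) :: --b--▸ v1
Coarsest stable partition (strong bisimilarity classes):
  B0 = {u0, u4, v0, v4}
  B1 = {u1, v1}
  B2 = {u2, v2}
  B3 = {u3, v3}
u0 ∈ B0, v0 ∈ B0 → same block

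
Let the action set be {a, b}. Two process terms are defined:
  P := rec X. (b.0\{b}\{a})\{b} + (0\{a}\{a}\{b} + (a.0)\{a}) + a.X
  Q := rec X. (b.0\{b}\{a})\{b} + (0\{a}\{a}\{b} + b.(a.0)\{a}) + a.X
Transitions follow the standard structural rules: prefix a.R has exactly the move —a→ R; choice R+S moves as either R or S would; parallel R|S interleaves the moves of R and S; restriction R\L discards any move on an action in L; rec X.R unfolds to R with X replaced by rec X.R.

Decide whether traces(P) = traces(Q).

LTS(P): 1 reachable states
  u0 = rec X. (b.0\{b}\{a})\{b} + (0\{a}\{a}\{b} + (a.0)\{a}) + a.X :: —a→ u0
LTS(Q): 2 reachable states
  v0 = rec X. (b.0\{b}\{a})\{b} + (0\{a}\{a}\{b} + b.(a.0)\{a}) + a.X :: —a→ v0, —b→ v1
  v1 = (a.0)\{a} :: stopped
Executing b from Q (initial set {v0}):
  after b @ step 1: {v1}
  — Q admits the full trace.
Executing b from P (initial set {u0}):
  after b @ step 1: ∅  — P cannot continue

NO — witness ⟨b⟩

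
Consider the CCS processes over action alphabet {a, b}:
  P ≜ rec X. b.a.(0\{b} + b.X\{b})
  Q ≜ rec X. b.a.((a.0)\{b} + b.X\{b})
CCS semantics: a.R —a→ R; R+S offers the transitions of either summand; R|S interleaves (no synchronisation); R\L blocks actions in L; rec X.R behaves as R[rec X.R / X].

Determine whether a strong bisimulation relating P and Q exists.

LTS(P): 4 reachable states
  s0 = rec X. b.a.(0\{b} + b.X\{b}) :: --b--▸ s1
  s1 = a.(0\{b} + b.(rec X. b.a.(0\{b} + b.X\{b}))\{b}) :: --a--▸ s2
  s2 = 0\{b} + b.(rec X. b.a.(0\{b} + b.X\{b}))\{b} :: --b--▸ s3
  s3 = (rec X. b.a.(0\{b} + b.X\{b}))\{b} :: deadlocked
LTS(Q): 5 reachable states
  t0 = rec X. b.a.((a.0)\{b} + b.X\{b}) :: --b--▸ t1
  t1 = a.((a.0)\{b} + b.(rec X. b.a.((a.0)\{b} + b.X\{b}))\{b}) :: --a--▸ t2
  t2 = (a.0)\{b} + b.(rec X. b.a.((a.0)\{b} + b.X\{b}))\{b} :: --a--▸ t3, --b--▸ t4
  t3 = 0\{b} :: deadlocked
  t4 = (rec X. b.a.((a.0)\{b} + b.X\{b}))\{b} :: deadlocked
Coarsest stable partition (strong bisimilarity classes):
  B0 = {s0}
  B1 = {s1}
  B2 = {s2}
  B3 = {s3, t3, t4}
  B4 = {t0}
  B5 = {t1}
  B6 = {t2}
s0 ∈ B0, t0 ∈ B4 → different blocks

not bisimilar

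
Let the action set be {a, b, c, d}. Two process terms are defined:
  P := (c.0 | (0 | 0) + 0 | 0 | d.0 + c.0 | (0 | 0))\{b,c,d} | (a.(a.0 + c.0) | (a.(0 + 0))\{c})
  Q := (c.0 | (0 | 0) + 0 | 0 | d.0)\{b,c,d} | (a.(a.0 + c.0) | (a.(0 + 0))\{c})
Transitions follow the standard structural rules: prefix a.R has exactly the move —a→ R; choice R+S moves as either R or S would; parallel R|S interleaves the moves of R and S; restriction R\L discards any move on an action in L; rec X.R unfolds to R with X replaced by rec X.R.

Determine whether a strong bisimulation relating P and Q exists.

LTS(P): 6 reachable states
  p0 = (c.0 | (0 | 0) + 0 | 0 | d.0 + c.0 | (0 | 0))\{b,c,d} | (a.(a.0 + c.0) | (a.(0 + 0))\{c}) :: ··a··> p1, ··a··> p2
  p1 = (c.0 | (0 | 0) + 0 | 0 | d.0 + c.0 | (0 | 0))\{b,c,d} | ((a.0 + c.0) | (a.(0 + 0))\{c}) :: ··a··> p3, ··a··> p4, ··c··> p4
  p2 = (c.0 | (0 | 0) + 0 | 0 | d.0 + c.0 | (0 | 0))\{b,c,d} | (a.(a.0 + c.0) | (0 + 0)\{c}) :: ··a··> p3
  p3 = (c.0 | (0 | 0) + 0 | 0 | d.0 + c.0 | (0 | 0))\{b,c,d} | ((a.0 + c.0) | (0 + 0)\{c}) :: ··a··> p5, ··c··> p5
  p4 = (c.0 | (0 | 0) + 0 | 0 | d.0 + c.0 | (0 | 0))\{b,c,d} | (0 | (a.(0 + 0))\{c}) :: ··a··> p5
  p5 = (c.0 | (0 | 0) + 0 | 0 | d.0 + c.0 | (0 | 0))\{b,c,d} | (0 | (0 + 0)\{c}) :: (no moves)
LTS(Q): 6 reachable states
  q0 = (c.0 | (0 | 0) + 0 | 0 | d.0)\{b,c,d} | (a.(a.0 + c.0) | (a.(0 + 0))\{c}) :: ··a··> q1, ··a··> q2
  q1 = (c.0 | (0 | 0) + 0 | 0 | d.0)\{b,c,d} | ((a.0 + c.0) | (a.(0 + 0))\{c}) :: ··a··> q3, ··a··> q4, ··c··> q4
  q2 = (c.0 | (0 | 0) + 0 | 0 | d.0)\{b,c,d} | (a.(a.0 + c.0) | (0 + 0)\{c}) :: ··a··> q3
  q3 = (c.0 | (0 | 0) + 0 | 0 | d.0)\{b,c,d} | ((a.0 + c.0) | (0 + 0)\{c}) :: ··a··> q5, ··c··> q5
  q4 = (c.0 | (0 | 0) + 0 | 0 | d.0)\{b,c,d} | (0 | (a.(0 + 0))\{c}) :: ··a··> q5
  q5 = (c.0 | (0 | 0) + 0 | 0 | d.0)\{b,c,d} | (0 | (0 + 0)\{c}) :: (no moves)
Coarsest stable partition (strong bisimilarity classes):
  B0 = {p0, q0}
  B1 = {p2, q2}
  B2 = {p3, q3}
  B3 = {p5, q5}
  B4 = {p1, q1}
  B5 = {p4, q4}
p0 ∈ B0, q0 ∈ B0 → same block

YES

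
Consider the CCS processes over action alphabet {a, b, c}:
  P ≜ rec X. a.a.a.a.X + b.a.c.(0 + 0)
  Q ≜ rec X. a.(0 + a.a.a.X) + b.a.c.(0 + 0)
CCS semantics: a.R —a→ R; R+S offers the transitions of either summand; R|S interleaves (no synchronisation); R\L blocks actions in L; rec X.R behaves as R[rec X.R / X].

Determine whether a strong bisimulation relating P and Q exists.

YES

P's transition system — 7 states:
  p0 = rec X. a.a.a.a.X + b.a.c.(0 + 0) ⊢ =a=> p1, =b=> p2
  p1 = a.a.a.(rec X. a.a.a.a.X + b.a.c.(0 + 0)) ⊢ =a=> p3
  p2 = a.c.(0 + 0) ⊢ =a=> p4
  p3 = a.a.(rec X. a.a.a.a.X + b.a.c.(0 + 0)) ⊢ =a=> p5
  p4 = c.(0 + 0) ⊢ =c=> p6
  p5 = a.(rec X. a.a.a.a.X + b.a.c.(0 + 0)) ⊢ =a=> p0
  p6 = 0 + 0 ⊢ deadlocked
Q's transition system — 7 states:
  q0 = rec X. a.(0 + a.a.a.X) + b.a.c.(0 + 0) ⊢ =a=> q1, =b=> q2
  q1 = 0 + a.a.a.(rec X. a.(0 + a.a.a.X) + b.a.c.(0 + 0)) ⊢ =a=> q3
  q2 = a.c.(0 + 0) ⊢ =a=> q4
  q3 = a.a.(rec X. a.(0 + a.a.a.X) + b.a.c.(0 + 0)) ⊢ =a=> q5
  q4 = c.(0 + 0) ⊢ =c=> q6
  q5 = a.(rec X. a.(0 + a.a.a.X) + b.a.c.(0 + 0)) ⊢ =a=> q0
  q6 = 0 + 0 ⊢ deadlocked
Coarsest stable partition (strong bisimilarity classes):
  B0 = {p0, q0}
  B1 = {p2, q2}
  B2 = {p4, q4}
  B3 = {p6, q6}
  B4 = {p1, q1}
  B5 = {p3, q3}
  B6 = {p5, q5}
p0 ∈ B0, q0 ∈ B0 → same block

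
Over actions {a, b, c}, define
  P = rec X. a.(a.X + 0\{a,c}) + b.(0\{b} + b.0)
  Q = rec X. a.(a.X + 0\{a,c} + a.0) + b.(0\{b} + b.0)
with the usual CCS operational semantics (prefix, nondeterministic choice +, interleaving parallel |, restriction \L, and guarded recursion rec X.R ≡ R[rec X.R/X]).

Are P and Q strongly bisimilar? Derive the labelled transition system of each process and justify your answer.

Reachable graph of P (4 states):
  m0 = rec X. a.(a.X + 0\{a,c}) + b.(0\{b} + b.0) :: --a--▸ m1, --b--▸ m2
  m1 = a.(rec X. a.(a.X + 0\{a,c}) + b.(0\{b} + b.0)) + 0\{a,c} :: --a--▸ m0
  m2 = 0\{b} + b.0 :: --b--▸ m3
  m3 = 0 :: ·
Reachable graph of Q (4 states):
  n0 = rec X. a.(a.X + 0\{a,c} + a.0) + b.(0\{b} + b.0) :: --a--▸ n1, --b--▸ n2
  n1 = a.(rec X. a.(a.X + 0\{a,c} + a.0) + b.(0\{b} + b.0)) + 0\{a,c} + a.0 :: --a--▸ n0, --a--▸ n3
  n2 = 0\{b} + b.0 :: --b--▸ n3
  n3 = 0 :: ·
Partition-refinement fixed point:
  B0 = {m0}
  B1 = {m1}
  B2 = {m2, n2}
  B3 = {m3, n3}
  B4 = {n0}
  B5 = {n1}
m0 ∈ B0, n0 ∈ B4 → different blocks

not bisimilar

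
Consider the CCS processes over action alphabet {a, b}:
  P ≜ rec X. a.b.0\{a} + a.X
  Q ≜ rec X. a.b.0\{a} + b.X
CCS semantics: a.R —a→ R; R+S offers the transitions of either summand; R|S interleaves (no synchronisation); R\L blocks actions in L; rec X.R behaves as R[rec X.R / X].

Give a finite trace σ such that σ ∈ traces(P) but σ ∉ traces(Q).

P's transition system — 3 states:
  m0 = rec X. a.b.0\{a} + a.X → --a--▸ m0, --a--▸ m1
  m1 = b.0\{a} → --b--▸ m2
  m2 = 0\{a} → deadlocked
Q's transition system — 3 states:
  n0 = rec X. a.b.0\{a} + b.X → --a--▸ n1, --b--▸ n0
  n1 = b.0\{a} → --b--▸ n2
  n2 = 0\{a} → deadlocked
Trace ⟨aa⟩ through P, begin at {m0}:
  [1] a ⇒ {m0, m1}
  [2] a ⇒ {m0, m1}
  — P admits the full trace.
Trace ⟨aa⟩ through Q, begin at {n0}:
  [1] a ⇒ {n1}
  [2] a ⇒ no successor for Q

aa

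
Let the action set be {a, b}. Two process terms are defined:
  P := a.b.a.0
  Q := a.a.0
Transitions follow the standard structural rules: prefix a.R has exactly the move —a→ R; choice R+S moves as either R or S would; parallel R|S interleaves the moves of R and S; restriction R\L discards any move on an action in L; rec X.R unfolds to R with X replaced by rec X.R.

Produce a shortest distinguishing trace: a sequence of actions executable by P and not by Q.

Reachable graph of P (4 states):
  s0 = a.b.a.0 :: --a--▸ s1
  s1 = b.a.0 :: --b--▸ s2
  s2 = a.0 :: --a--▸ s3
  s3 = 0 :: deadlocked
Reachable graph of Q (3 states):
  t0 = a.a.0 :: --a--▸ t1
  t1 = a.0 :: --a--▸ t2
  t2 = 0 :: deadlocked
Executing ab from P (initial set {s0}):
  [1] a ⇒ {s1}
  [2] b ⇒ {s2}
  P completes σ.
Executing ab from Q (initial set {t0}):
  [1] a ⇒ {t1}
  [2] b ⇒ no successor for Q

ab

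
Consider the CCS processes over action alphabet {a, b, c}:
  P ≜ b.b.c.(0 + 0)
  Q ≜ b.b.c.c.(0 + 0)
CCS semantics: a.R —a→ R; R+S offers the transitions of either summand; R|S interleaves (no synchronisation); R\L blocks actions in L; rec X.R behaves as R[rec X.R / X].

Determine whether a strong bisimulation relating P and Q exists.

Reachable graph of P (4 states):
  s0 = b.b.c.(0 + 0) has moves —b→ s1
  s1 = b.c.(0 + 0) has moves —b→ s2
  s2 = c.(0 + 0) has moves —c→ s3
  s3 = 0 + 0 has moves (no moves)
Reachable graph of Q (5 states):
  t0 = b.b.c.c.(0 + 0) has moves —b→ t1
  t1 = b.c.c.(0 + 0) has moves —b→ t2
  t2 = c.c.(0 + 0) has moves —c→ t3
  t3 = c.(0 + 0) has moves —c→ t4
  t4 = 0 + 0 has moves (no moves)
Partition-refinement fixed point:
  B0 = {s0}
  B1 = {s1}
  B2 = {s2, t3}
  B3 = {s3, t4}
  B4 = {t0}
  B5 = {t1}
  B6 = {t2}
s0 ∈ B0, t0 ∈ B4 → different blocks

not bisimilar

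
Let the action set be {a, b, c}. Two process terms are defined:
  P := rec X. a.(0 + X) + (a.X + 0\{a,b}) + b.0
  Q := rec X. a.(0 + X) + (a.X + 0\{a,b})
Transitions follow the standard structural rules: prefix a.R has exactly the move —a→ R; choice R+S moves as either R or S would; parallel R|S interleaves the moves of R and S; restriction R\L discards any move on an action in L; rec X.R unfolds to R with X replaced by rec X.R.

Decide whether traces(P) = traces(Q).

Reachable graph of P (3 states):
  s0 = rec X. a.(0 + X) + (a.X + 0\{a,b}) + b.0 ⊢ -a-> s0, -a-> s1, -b-> s2
  s1 = 0 + (rec X. a.(0 + X) + (a.X + 0\{a,b}) + b.0) ⊢ -a-> s0, -a-> s1, -b-> s2
  s2 = 0 ⊢ deadlocked
Reachable graph of Q (2 states):
  t0 = rec X. a.(0 + X) + (a.X + 0\{a,b}) ⊢ -a-> t0, -a-> t1
  t1 = 0 + (rec X. a.(0 + X) + (a.X + 0\{a,b})) ⊢ -a-> t0, -a-> t1
Trace ⟨b⟩ through P, begin at {s0}:
  step 1 (b): {s2}
  P completes σ.
Trace ⟨b⟩ through Q, begin at {t0}:
  step 1 (b): no successor for Q

traces(P) ≠ traces(Q) — witness ⟨b⟩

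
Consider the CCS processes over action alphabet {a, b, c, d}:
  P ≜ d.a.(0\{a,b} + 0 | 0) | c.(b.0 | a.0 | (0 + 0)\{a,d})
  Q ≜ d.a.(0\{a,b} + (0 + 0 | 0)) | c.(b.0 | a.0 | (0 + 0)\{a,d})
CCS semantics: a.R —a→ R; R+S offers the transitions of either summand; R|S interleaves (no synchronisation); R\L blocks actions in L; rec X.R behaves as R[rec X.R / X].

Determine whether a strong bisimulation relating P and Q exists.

YES

LTS(P): 15 reachable states
  p0 = d.a.(0\{a,b} + 0 | 0) | c.(b.0 | a.0 | (0 + 0)\{a,d}) → ··c··> p1, ··d··> p2
  p1 = d.a.(0\{a,b} + 0 | 0) | (b.0 | a.0 | (0 + 0)\{a,d}) → ··a··> p3, ··b··> p4, ··d··> p5
  p2 = a.(0\{a,b} + 0 | 0) | c.(b.0 | a.0 | (0 + 0)\{a,d}) → ··a··> p6, ··c··> p5
  p3 = d.a.(0\{a,b} + 0 | 0) | (b.0 | 0 | (0 + 0)\{a,d}) → ··b··> p7, ··d··> p8
  p4 = d.a.(0\{a,b} + 0 | 0) | (0 | a.0 | (0 + 0)\{a,d}) → ··a··> p7, ··d··> p9
  p5 = a.(0\{a,b} + 0 | 0) | (b.0 | a.0 | (0 + 0)\{a,d}) → ··a··> p10, ··a··> p8, ··b··> p9
  p6 = (0\{a,b} + 0 | 0) | c.(b.0 | a.0 | (0 + 0)\{a,d}) → ··c··> p10
  p7 = d.a.(0\{a,b} + 0 | 0) | (0 | 0 | (0 + 0)\{a,d}) → ··d··> p11
  p8 = a.(0\{a,b} + 0 | 0) | (b.0 | 0 | (0 + 0)\{a,d}) → ··a··> p12, ··b··> p11
  p9 = a.(0\{a,b} + 0 | 0) | (0 | a.0 | (0 + 0)\{a,d}) → ··a··> p11, ··a··> p13
  p10 = (0\{a,b} + 0 | 0) | (b.0 | a.0 | (0 + 0)\{a,d}) → ··a··> p12, ··b··> p13
  p11 = a.(0\{a,b} + 0 | 0) | (0 | 0 | (0 + 0)\{a,d}) → ··a··> p14
  p12 = (0\{a,b} + 0 | 0) | (b.0 | 0 | (0 + 0)\{a,d}) → ··b··> p14
  p13 = (0\{a,b} + 0 | 0) | (0 | a.0 | (0 + 0)\{a,d}) → ··a··> p14
  p14 = (0\{a,b} + 0 | 0) | (0 | 0 | (0 + 0)\{a,d}) → ∅
LTS(Q): 15 reachable states
  q0 = d.a.(0\{a,b} + (0 + 0 | 0)) | c.(b.0 | a.0 | (0 + 0)\{a,d}) → ··c··> q1, ··d··> q2
  q1 = d.a.(0\{a,b} + (0 + 0 | 0)) | (b.0 | a.0 | (0 + 0)\{a,d}) → ··a··> q3, ··b··> q4, ··d··> q5
  q2 = a.(0\{a,b} + (0 + 0 | 0)) | c.(b.0 | a.0 | (0 + 0)\{a,d}) → ··a··> q6, ··c··> q5
  q3 = d.a.(0\{a,b} + (0 + 0 | 0)) | (b.0 | 0 | (0 + 0)\{a,d}) → ··b··> q7, ··d··> q8
  q4 = d.a.(0\{a,b} + (0 + 0 | 0)) | (0 | a.0 | (0 + 0)\{a,d}) → ··a··> q7, ··d··> q9
  q5 = a.(0\{a,b} + (0 + 0 | 0)) | (b.0 | a.0 | (0 + 0)\{a,d}) → ··a··> q10, ··a··> q8, ··b··> q9
  q6 = (0\{a,b} + (0 + 0 | 0)) | c.(b.0 | a.0 | (0 + 0)\{a,d}) → ··c··> q10
  q7 = d.a.(0\{a,b} + (0 + 0 | 0)) | (0 | 0 | (0 + 0)\{a,d}) → ··d··> q11
  q8 = a.(0\{a,b} + (0 + 0 | 0)) | (b.0 | 0 | (0 + 0)\{a,d}) → ··a··> q12, ··b··> q11
  q9 = a.(0\{a,b} + (0 + 0 | 0)) | (0 | a.0 | (0 + 0)\{a,d}) → ··a··> q11, ··a··> q13
  q10 = (0\{a,b} + (0 + 0 | 0)) | (b.0 | a.0 | (0 + 0)\{a,d}) → ··a··> q12, ··b··> q13
  q11 = a.(0\{a,b} + (0 + 0 | 0)) | (0 | 0 | (0 + 0)\{a,d}) → ··a··> q14
  q12 = (0\{a,b} + (0 + 0 | 0)) | (b.0 | 0 | (0 + 0)\{a,d}) → ··b··> q14
  q13 = (0\{a,b} + (0 + 0 | 0)) | (0 | a.0 | (0 + 0)\{a,d}) → ··a··> q14
  q14 = (0\{a,b} + (0 + 0 | 0)) | (0 | 0 | (0 + 0)\{a,d}) → ∅
Bisimilarity quotient blocks:
  B0 = {p0, q0}
  B1 = {p2, q2}
  B2 = {p5, q5}
  B3 = {p10, p8, q10, q8}
  B4 = {p11, p13, q11, q13}
  B5 = {p14, q14}
  B6 = {p12, q12}
  B7 = {p9, q9}
  B8 = {p6, q6}
  B9 = {p1, q1}
  B10 = {p4, q4}
  B11 = {p7, q7}
  B12 = {p3, q3}
p0 ∈ B0, q0 ∈ B0 → same block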